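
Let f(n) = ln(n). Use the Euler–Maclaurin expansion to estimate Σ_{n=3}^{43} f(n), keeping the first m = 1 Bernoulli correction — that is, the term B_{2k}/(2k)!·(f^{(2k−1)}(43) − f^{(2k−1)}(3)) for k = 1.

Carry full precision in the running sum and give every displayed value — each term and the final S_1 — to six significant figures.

S_1 ≈ 120.840

∫_3^43 ln(x) dx evaluates to 118.436.
Boundary: ½(f(3) + f(43)) = ½(1.09861 + 3.76120) = 2.42991.
Running total after boundary: 120.866.
Order-1 term: 1/12 · (0.0232558 − 0.333333) = -0.0258398.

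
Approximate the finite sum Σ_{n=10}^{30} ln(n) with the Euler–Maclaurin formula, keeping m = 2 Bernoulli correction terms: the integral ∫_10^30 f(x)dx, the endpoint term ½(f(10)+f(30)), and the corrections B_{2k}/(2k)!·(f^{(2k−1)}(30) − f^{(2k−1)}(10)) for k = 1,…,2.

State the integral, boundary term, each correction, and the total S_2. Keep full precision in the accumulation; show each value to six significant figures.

Integral: ∫_10^30 ln(x) dx = 59.0101.
Boundary: ½(f(10) + f(30)) = ½(2.30259 + 3.40120) = 2.85189.
So far: 61.8620.
Correction k=1: B_{2}/2! · (f^{(1)}(30) − f^{(1)}(10)) = 1/12 · (0.0333333 − 0.100000) = -0.00555556.
After k=1: 61.8564.
Correction k=2: B_{4}/4! · (f^{(3)}(30) − f^{(3)}(10)) = −1/720 · (7.40741e-05 − 0.00200000) = 2.67490e-06.

S_2 ≈ 61.8564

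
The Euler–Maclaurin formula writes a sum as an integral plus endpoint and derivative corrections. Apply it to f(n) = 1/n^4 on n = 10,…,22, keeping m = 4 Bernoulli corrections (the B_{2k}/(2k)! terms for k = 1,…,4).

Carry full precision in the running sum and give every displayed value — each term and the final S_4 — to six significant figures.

S_4 ≈ 0.000357415

Integral: ∫_10^22 1/x^4 dx = 0.000302029.
Endpoint term: (f(10) + f(22))/2 = (0.000100000 + 4.26883e-06)/2 = 5.21344e-05.
Integral + boundary = 0.000354163.
Order-1 term: 1/12 · (-7.76152e-07 − (-4.00000e-05)) = 3.26865e-06.
After k=1: 0.000357432.
Order-2 term: −1/720 · (-4.81086e-08 − (-1.20000e-05)) = -1.65998e-08.
After k=2: 0.000357415.
Order-3 term: 1/30240 · (-5.56628e-09 − (-6.72000e-06)) = 2.22038e-10.
After k=3: 0.000357415.
Order-4 term: −1/1209600 · (-1.03505e-09 − (-6.04800e-06)) = -4.99914e-12.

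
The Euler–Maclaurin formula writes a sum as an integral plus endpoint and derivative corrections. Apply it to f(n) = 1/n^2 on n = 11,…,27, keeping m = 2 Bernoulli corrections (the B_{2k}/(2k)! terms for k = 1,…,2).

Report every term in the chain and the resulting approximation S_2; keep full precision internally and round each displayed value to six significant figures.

S_2 ≈ 0.0588067

The integral term ∫_11^27 1/x^2 dx = 0.0538721.
Boundary: ½(f(11) + f(27)) = ½(0.00826446 + 0.00137174) = 0.00481810.
Running total after boundary: 0.0586902.
Order-1 term: 1/12 · (-0.000101611 − (-0.00150263)) = 0.000116752.
Running total after k=1: 0.0588069.
Order-2 term: −1/720 · (-1.67260e-06 − (-0.000149021)) = -2.04651e-07.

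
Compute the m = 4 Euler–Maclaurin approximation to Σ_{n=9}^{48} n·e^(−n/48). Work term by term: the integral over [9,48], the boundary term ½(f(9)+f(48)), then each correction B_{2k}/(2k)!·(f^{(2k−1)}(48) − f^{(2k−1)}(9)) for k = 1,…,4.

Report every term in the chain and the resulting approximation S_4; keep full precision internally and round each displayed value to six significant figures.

S_4 ≈ 585.539

The integral term ∫_9^48 x·e^(−x/48) dx = 573.035.
Endpoint term: (f(9) + f(48))/2 = (7.46126 + 17.6582)/2 = 12.5597.
Integral + boundary = 585.595.
k=1: B_{2}/(2)! × [f^{(1)}(48) − f^{(1)}(9)] = 1/12 × (0.00000 − 0.673586) = -0.0561322.
Partial sum through k=1: 585.539.
k=2: B_{4}/(4)! × [f^{(3)}(48) − f^{(3)}(9)] = −1/720 × (0.000319340 − 0.00101200) = 9.62026e-07.
Partial sum through k=2: 585.539.
k=3: B_{6}/(6)! × [f^{(5)}(48) − f^{(5)}(9)] = 1/30240 × (2.77205e-07 − 7.51581e-07) = -1.56870e-11.
Partial sum through k=3: 585.539.
k=4: B_{8}/(8)! × [f^{(7)}(48) − f^{(7)}(9)] = −1/1209600 × (1.80472e-10 − 4.61773e-10) = 2.32558e-16.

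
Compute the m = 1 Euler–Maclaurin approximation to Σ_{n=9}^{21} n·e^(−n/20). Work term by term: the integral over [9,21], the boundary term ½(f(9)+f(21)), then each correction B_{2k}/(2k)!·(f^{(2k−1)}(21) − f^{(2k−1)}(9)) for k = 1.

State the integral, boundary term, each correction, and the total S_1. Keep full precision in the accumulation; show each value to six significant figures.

The integral term ∫_9^21 x·e^(−x/20) dx = 82.8754.
Endpoint term: (f(9) + f(21))/2 = (5.73865 + 7.34869)/2 = 6.54367.
So far: 89.4190.
k=1: B_{2}/(2)! × [f^{(1)}(21) − f^{(1)}(9)] = 1/12 × (-0.0174969 − 0.350695) = -0.0306827.

S_1 ≈ 89.3884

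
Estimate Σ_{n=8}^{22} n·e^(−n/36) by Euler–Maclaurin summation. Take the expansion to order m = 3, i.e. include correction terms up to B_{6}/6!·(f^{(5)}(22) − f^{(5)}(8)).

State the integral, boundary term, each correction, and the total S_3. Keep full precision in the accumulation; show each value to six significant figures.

S_3 ≈ 144.250

The integral term ∫_8^22 x·e^(−x/36) dx = 135.111.
Boundary: ½(f(8) + f(22)) = ½(6.40590 + 11.9404) = 9.17317.
Running total after boundary: 144.284.
Correction k=1: B_{2}/2! · (f^{(1)}(22) − f^{(1)}(8)) = 1/12 · (0.211068 − 0.622796) = -0.0343106.
After k=1: 144.250.
Correction k=2: B_{4}/4! · (f^{(3)}(22) − f^{(3)}(8)) = −1/720 · (0.00100043 − 0.00171626) = 9.94199e-07.
After k=2: 144.250.
Correction k=3: B_{6}/6! · (f^{(5)}(22) − f^{(5)}(8)) = 1/30240 · (1.41822e-06 − 2.27775e-06) = -2.84237e-11.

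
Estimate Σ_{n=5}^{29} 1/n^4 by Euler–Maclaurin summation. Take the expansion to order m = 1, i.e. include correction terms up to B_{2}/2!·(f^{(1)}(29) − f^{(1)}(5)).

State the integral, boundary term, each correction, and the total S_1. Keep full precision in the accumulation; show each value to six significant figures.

S_1 ≈ 0.00356036

Integral: ∫_5^29 1/x^4 dx = 0.00265300.
Endpoint term: (f(5) + f(29))/2 = (0.00160000 + 1.41387e-06)/2 = 0.000800707.
So far: 0.00345371.
Order-1 term: 1/12 · (-1.95016e-07 − (-0.00128000)) = 0.000106650.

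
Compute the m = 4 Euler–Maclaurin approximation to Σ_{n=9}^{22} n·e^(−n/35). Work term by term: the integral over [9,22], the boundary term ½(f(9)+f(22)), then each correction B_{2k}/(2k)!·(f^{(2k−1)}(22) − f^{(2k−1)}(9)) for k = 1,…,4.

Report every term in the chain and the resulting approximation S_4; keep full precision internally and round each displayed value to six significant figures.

S_4 ≈ 136.092

The integral term ∫_9^22 x·e^(−x/35) dx = 126.777.
Boundary: ½(f(9) + f(22)) = ½(6.95932 + 11.7338) = 9.34654.
So far: 136.124.
Correction k=1: B_{2}/2! · (f^{(1)}(22) − f^{(1)}(9)) = 1/12 · (0.198103 − 0.574420) = -0.0313598.
Running total after k=1: 136.092.
Correction k=2: B_{4}/4! · (f^{(3)}(22) − f^{(3)}(9)) = −1/720 · (0.00103250 − 0.00173138) = 9.70665e-07.
Running total after k=2: 136.092.
Correction k=3: B_{6}/6! · (f^{(5)}(22) − f^{(5)}(9)) = 1/30240 · (1.55370e-06 − 2.44395e-06) = -2.94396e-11.
Running total after k=3: 136.092.
Correction k=4: B_{8}/8! · (f^{(7)}(22) − f^{(7)}(9)) = −1/1209600 · (1.84860e-09 − 2.83635e-09) = 8.16591e-16.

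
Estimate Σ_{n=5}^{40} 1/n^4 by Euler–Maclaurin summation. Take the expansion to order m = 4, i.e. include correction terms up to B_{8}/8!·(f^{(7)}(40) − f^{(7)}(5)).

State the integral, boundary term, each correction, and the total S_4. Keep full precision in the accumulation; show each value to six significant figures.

Integral: ∫_5^40 1/x^4 dx = 0.00266146.
Endpoint term: (f(5) + f(40))/2 = (0.00160000 + 3.90625e-07)/2 = 0.000800195.
Integral + boundary = 0.00346165.
Order-1 term: 1/12 · (-3.90625e-08 − (-0.00128000)) = 0.000106663.
After k=1: 0.00356832.
Order-2 term: −1/720 · (-7.32422e-10 − (-0.00153600)) = -2.13333e-06.
After k=2: 0.00356618.
Order-3 term: 1/30240 · (-2.56348e-11 − (-0.00344064)) = 1.13778e-07.
After k=3: 0.00356630.
Order-4 term: −1/1209600 · (-1.44196e-12 − (-0.0123863)) = -1.02400e-08.

S_4 ≈ 0.00356629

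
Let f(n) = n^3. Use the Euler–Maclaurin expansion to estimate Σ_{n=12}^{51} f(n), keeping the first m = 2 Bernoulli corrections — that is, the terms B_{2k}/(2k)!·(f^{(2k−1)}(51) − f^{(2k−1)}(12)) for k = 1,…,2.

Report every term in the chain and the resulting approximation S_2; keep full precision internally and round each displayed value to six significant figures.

S_2 ≈ 1.75392e+06

∫_12^51 x^3 dx evaluates to 1.68612e+06.
½[f(12) + f(51)] = ½[1728.00 + 132651] = 67189.5.
So far: 1.75331e+06.
Order-1 term: 1/12 · (7803.00 − 432.000) = 614.250.
Running total after k=1: 1.75392e+06.
Order-2 term: −1/720 · (6.00000 − 6.00000) = 0.00000.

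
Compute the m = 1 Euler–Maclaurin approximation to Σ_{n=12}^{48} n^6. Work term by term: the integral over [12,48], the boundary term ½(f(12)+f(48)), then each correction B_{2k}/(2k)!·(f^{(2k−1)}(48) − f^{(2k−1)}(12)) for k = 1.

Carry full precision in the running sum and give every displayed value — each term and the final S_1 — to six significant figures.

S_1 ≈ 9.01059e+10

∫_12^48 x^6 dx evaluates to 8.38618e+10.
½[f(12) + f(48)] = ½[2.98598e+06 + 1.22306e+10] = 6.11679e+09.
Running total after boundary: 8.99786e+10.
k=1: B_{2}/(2)! × [f^{(1)}(48) − f^{(1)}(12)] = 1/12 × (1.52882e+09 − 1.49299e+06) = 1.27278e+08.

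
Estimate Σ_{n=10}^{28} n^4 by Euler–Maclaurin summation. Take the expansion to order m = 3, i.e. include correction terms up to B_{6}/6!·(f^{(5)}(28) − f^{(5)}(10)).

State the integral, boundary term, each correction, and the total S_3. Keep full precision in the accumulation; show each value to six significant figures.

S_3 ≈ 3.74138e+06

The integral term ∫_10^28 x^4 dx = 3.42207e+06.
Boundary: ½(f(10) + f(28)) = ½(10000.0 + 614656) = 312328.
So far: 3.73440e+06.
k=1: B_{2}/(2)! × [f^{(1)}(28) − f^{(1)}(10)] = 1/12 × (87808.0 − 4000.00) = 6984.00.
Partial sum through k=1: 3.74139e+06.
k=2: B_{4}/(4)! × [f^{(3)}(28) − f^{(3)}(10)] = −1/720 × (672.000 − 240.000) = -0.600000.
Partial sum through k=2: 3.74138e+06.
k=3: B_{6}/(6)! × [f^{(5)}(28) − f^{(5)}(10)] = 1/30240 × (0.00000 − 0.00000) = 0.00000.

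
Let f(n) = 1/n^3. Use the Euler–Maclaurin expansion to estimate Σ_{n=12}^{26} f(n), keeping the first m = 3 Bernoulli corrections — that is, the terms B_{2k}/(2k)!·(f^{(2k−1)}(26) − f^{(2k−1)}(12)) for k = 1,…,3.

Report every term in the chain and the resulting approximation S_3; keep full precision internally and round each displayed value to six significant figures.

S_3 ≈ 0.00306186

Integral: ∫_12^26 1/x^3 dx = 0.00273258.
Boundary: ½(f(12) + f(26)) = ½(0.000578704 + 5.68958e-05) = 0.000317800.
So far: 0.00305038.
k=1: B_{2}/(2)! × [f^{(1)}(26) − f^{(1)}(12)] = 1/12 × (-6.56490e-06 − (-0.000144676)) = 1.15093e-05.
After k=1: 0.00306189.
k=2: B_{4}/(4)! × [f^{(3)}(26) − f^{(3)}(12)] = −1/720 × (-1.94228e-07 − (-2.00939e-05)) = -2.76384e-08.
After k=2: 0.00306186.
k=3: B_{6}/(6)! × [f^{(5)}(26) − f^{(5)}(12)] = 1/30240 × (-1.20674e-08 − (-5.86071e-06)) = 1.93408e-10.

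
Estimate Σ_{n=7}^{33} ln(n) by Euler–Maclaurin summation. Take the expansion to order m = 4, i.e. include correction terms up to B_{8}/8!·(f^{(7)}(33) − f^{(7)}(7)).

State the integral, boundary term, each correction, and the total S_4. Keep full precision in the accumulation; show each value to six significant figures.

Integral: ∫_7^33 ln(x) dx = 75.7634.
½[f(7) + f(33)] = ½[1.94591 + 3.49651] = 2.72121.
Running total after boundary: 78.4846.
Correction k=1: B_{2}/2! · (f^{(1)}(33) − f^{(1)}(7)) = 1/12 · (0.0303030 − 0.142857) = -0.00937951.
After k=1: 78.4752.
Correction k=2: B_{4}/4! · (f^{(3)}(33) − f^{(3)}(7)) = −1/720 · (5.56529e-05 − 0.00583090) = 8.02118e-06.
After k=2: 78.4752.
Correction k=3: B_{6}/6! · (f^{(5)}(33) − f^{(5)}(7)) = 1/30240 · (6.13256e-07 − 0.00142798) = -4.72012e-08.
After k=3: 78.4752.
Correction k=4: B_{8}/8! · (f^{(7)}(33) − f^{(7)}(7)) = −1/1209600 · (1.68941e-08 − 0.000874271) = 7.22763e-10.

S_4 ≈ 78.4752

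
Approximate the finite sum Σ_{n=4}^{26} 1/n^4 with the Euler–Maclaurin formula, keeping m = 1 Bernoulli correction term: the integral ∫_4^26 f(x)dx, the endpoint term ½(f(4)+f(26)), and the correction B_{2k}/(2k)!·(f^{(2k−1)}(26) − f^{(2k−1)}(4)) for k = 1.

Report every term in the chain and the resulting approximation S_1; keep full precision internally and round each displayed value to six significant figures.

S_1 ≈ 0.00746908

∫_4^26 1/x^4 dx evaluates to 0.00518937.
Boundary: ½(f(4) + f(26)) = ½(0.00390625 + 2.18830e-06) = 0.00195422.
So far: 0.00714359.
Order-1 term: 1/12 · (-3.36661e-07 − (-0.00390625)) = 0.000325493.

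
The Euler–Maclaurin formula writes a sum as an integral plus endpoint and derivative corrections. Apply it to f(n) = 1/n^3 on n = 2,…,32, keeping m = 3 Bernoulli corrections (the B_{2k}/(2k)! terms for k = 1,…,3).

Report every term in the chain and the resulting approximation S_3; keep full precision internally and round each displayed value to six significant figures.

The integral term ∫_2^32 1/x^3 dx = 0.124512.
Endpoint term: (f(2) + f(32))/2 = (0.125000 + 3.05176e-05)/2 = 0.0625153.
So far: 0.187027.
Correction k=1: B_{2}/2! · (f^{(1)}(32) − f^{(1)}(2)) = 1/12 · (-2.86102e-06 − (-0.187500)) = 0.0156248.
Partial sum through k=1: 0.202652.
Correction k=2: B_{4}/4! · (f^{(3)}(32) − f^{(3)}(2)) = −1/720 · (-5.58794e-08 − (-0.937500)) = -0.00130208.
Partial sum through k=2: 0.201350.
Correction k=3: B_{6}/6! · (f^{(5)}(32) − f^{(5)}(2)) = 1/30240 · (-2.29193e-09 − (-9.84375)) = 0.000325521.

S_3 ≈ 0.201675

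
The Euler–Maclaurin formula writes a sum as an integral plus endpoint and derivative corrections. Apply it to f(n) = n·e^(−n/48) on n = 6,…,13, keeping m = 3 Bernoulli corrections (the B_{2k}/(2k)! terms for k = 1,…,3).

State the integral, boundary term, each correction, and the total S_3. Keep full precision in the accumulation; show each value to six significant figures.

Integral: ∫_6^13 x·e^(−x/48) dx = 54.1187.
Endpoint term: (f(6) + f(13))/2 = (5.29498 + 9.91567)/2 = 7.60532.
So far: 61.7240.
k=1: B_{2}/(2)! × [f^{(1)}(13) − f^{(1)}(6)] = 1/12 × (0.556167 − 0.772185) = -0.0180015.
Partial sum through k=1: 61.7060.
k=2: B_{4}/(4)! × [f^{(3)}(13) − f^{(3)}(6)] = −1/720 × (0.000903496 − 0.00110121) = 2.74597e-07.
Partial sum through k=2: 61.7060.
k=3: B_{6}/(6)! × [f^{(5)}(13) − f^{(5)}(6)] = 1/30240 × (6.79514e-07 − 8.10444e-07) = -4.32969e-12.

S_3 ≈ 61.7060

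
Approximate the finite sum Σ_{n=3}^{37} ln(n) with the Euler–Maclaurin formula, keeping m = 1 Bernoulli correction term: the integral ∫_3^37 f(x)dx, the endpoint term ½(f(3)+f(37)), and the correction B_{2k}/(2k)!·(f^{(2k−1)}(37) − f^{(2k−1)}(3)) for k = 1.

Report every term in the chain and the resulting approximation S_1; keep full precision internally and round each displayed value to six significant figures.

S_1 ≈ 98.6374

∫_3^37 ln(x) dx evaluates to 96.3081.
Endpoint term: (f(3) + f(37))/2 = (1.09861 + 3.61092)/2 = 2.35477.
Integral + boundary = 98.6629.
k=1: B_{2}/(2)! × [f^{(1)}(37) − f^{(1)}(3)] = 1/12 × (0.0270270 − 0.333333) = -0.0255255.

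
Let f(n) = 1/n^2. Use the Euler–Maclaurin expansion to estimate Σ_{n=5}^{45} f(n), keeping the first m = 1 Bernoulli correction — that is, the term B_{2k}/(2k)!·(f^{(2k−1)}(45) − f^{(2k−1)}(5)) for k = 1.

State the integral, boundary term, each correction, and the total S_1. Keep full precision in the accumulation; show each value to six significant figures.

S_1 ≈ 0.199356

∫_5^45 1/x^2 dx evaluates to 0.177778.
Boundary: ½(f(5) + f(45)) = ½(0.0400000 + 0.000493827) = 0.0202469.
So far: 0.198025.
k=1: B_{2}/(2)! × [f^{(1)}(45) − f^{(1)}(5)] = 1/12 × (-2.19479e-05 − (-0.0160000)) = 0.00133150.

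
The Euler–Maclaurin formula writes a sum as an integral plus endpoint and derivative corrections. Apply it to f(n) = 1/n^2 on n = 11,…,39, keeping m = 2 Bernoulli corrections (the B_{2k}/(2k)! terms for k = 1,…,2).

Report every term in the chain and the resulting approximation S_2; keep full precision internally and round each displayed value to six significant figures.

Integral: ∫_11^39 1/x^2 dx = 0.0652681.
½[f(11) + f(39)] = ½[0.00826446 + 0.000657462] = 0.00446096.
Integral + boundary = 0.0697290.
Correction k=1: B_{2}/2! · (f^{(1)}(39) − f^{(1)}(11)) = 1/12 · (-3.37160e-05 − (-0.00150263)) = 0.000122409.
After k=1: 0.0698514.
Correction k=2: B_{4}/4! · (f^{(3)}(39) − f^{(3)}(11)) = −1/720 · (-2.66004e-07 − (-0.000149021)) = -2.06604e-07.

S_2 ≈ 0.0698512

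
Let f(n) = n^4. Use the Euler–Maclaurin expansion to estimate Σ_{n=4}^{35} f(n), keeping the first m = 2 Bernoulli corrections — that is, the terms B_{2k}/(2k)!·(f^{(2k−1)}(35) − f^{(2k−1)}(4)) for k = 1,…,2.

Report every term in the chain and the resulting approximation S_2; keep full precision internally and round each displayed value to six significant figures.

S_2 ≈ 1.12689e+07

∫_4^35 x^4 dx evaluates to 1.05042e+07.
½[f(4) + f(35)] = ½[256.000 + 1.50062e+06] = 750440.
Running total after boundary: 1.12546e+07.
Order-1 term: 1/12 · (171500 − 256.000) = 14270.3.
After k=1: 1.12689e+07.
Order-2 term: −1/720 · (840.000 − 96.0000) = -1.03333.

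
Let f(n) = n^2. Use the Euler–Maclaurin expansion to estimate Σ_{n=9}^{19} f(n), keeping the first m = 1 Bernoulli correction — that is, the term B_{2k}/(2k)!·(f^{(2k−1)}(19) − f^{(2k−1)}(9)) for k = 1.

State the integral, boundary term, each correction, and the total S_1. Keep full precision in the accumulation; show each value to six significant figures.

∫_9^19 x^2 dx evaluates to 2043.33.
½[f(9) + f(19)] = ½[81.0000 + 361.000] = 221.000.
Running total after boundary: 2264.33.
Correction k=1: B_{2}/2! · (f^{(1)}(19) − f^{(1)}(9)) = 1/12 · (38.0000 − 18.0000) = 1.66667.

S_1 ≈ 2266.00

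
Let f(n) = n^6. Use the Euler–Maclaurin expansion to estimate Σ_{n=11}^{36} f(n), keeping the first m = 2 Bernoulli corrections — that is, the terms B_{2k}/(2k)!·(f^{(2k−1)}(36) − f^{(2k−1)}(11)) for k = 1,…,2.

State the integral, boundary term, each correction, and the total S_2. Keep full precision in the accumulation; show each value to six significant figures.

Integral: ∫_11^36 x^6 dx = 1.11921e+10.
½[f(11) + f(36)] = ½[1.77156e+06 + 2.17678e+09] = 1.08928e+09.
Running total after boundary: 1.22814e+10.
Order-1 term: 1/12 · (3.62797e+08 − 966306) = 3.01526e+07.
Running total after k=1: 1.23115e+10.
Order-2 term: −1/720 · (5.59872e+06 − 159720) = -7554.17.

S_2 ≈ 1.23115e+10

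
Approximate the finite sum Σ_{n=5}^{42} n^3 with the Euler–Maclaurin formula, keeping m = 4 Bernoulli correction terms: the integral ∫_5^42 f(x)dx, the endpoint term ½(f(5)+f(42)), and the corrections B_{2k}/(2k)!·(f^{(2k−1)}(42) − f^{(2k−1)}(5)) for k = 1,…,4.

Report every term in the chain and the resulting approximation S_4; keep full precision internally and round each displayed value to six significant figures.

The integral term ∫_5^42 x^3 dx = 777768.
Boundary: ½(f(5) + f(42)) = ½(125.000 + 74088.0) = 37106.5.
So far: 814874.
k=1: B_{2}/(2)! × [f^{(1)}(42) − f^{(1)}(5)] = 1/12 × (5292.00 − 75.0000) = 434.750.
Partial sum through k=1: 815309.
k=2: B_{4}/(4)! × [f^{(3)}(42) − f^{(3)}(5)] = −1/720 × (6.00000 − 6.00000) = 0.00000.
Partial sum through k=2: 815309.
k=3: B_{6}/(6)! × [f^{(5)}(42) − f^{(5)}(5)] = 1/30240 × (0.00000 − 0.00000) = 0.00000.
Partial sum through k=3: 815309.
k=4: B_{8}/(8)! × [f^{(7)}(42) − f^{(7)}(5)] = −1/1209600 × (0.00000 − 0.00000) = 0.00000.

S_4 ≈ 815309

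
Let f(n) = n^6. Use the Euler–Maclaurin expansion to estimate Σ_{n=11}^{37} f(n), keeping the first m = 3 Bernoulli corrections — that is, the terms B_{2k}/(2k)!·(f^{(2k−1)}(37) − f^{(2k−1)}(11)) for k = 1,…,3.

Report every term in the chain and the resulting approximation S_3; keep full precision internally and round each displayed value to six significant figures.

S_3 ≈ 1.48772e+10

Integral: ∫_11^37 x^6 dx = 1.35589e+10.
Boundary: ½(f(11) + f(37)) = ½(1.77156e+06 + 2.56573e+09) = 1.28375e+09.
So far: 1.48427e+10.
Order-1 term: 1/12 · (4.16064e+08 − 966306) = 3.45915e+07.
Partial sum through k=1: 1.48773e+10.
Order-2 term: −1/720 · (6.07836e+06 − 159720) = -8220.33.
Partial sum through k=2: 1.48772e+10.
Order-3 term: 1/30240 · (26640.0 − 7920.00) = 0.619048.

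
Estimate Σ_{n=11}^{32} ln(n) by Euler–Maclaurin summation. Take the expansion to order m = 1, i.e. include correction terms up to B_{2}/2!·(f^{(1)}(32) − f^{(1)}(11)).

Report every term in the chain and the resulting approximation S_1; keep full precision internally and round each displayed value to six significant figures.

Integral: ∫_11^32 ln(x) dx = 63.5267.
Boundary: ½(f(11) + f(32)) = ½(2.39790 + 3.46574) = 2.93182.
Integral + boundary = 66.4585.
Order-1 term: 1/12 · (0.0312500 − 0.0909091) = -0.00497159.

S_1 ≈ 66.4535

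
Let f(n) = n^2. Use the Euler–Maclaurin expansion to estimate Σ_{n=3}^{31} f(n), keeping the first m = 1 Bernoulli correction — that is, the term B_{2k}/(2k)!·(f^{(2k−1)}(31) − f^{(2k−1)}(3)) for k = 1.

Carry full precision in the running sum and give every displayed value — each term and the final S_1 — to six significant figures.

S_1 ≈ 10411.0

The integral term ∫_3^31 x^2 dx = 9921.33.
Boundary: ½(f(3) + f(31)) = ½(9.00000 + 961.000) = 485.000.
Running total after boundary: 10406.3.
Correction k=1: B_{2}/2! · (f^{(1)}(31) − f^{(1)}(3)) = 1/12 · (62.0000 − 6.00000) = 4.66667.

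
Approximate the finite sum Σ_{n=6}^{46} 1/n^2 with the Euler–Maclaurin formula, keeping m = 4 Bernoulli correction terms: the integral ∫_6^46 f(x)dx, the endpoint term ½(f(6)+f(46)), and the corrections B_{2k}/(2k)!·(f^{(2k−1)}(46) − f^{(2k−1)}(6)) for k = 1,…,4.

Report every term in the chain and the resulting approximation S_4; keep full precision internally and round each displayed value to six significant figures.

S_4 ≈ 0.159818

∫_6^46 1/x^2 dx evaluates to 0.144928.
Endpoint term: (f(6) + f(46))/2 = (0.0277778 + 0.000472590)/2 = 0.0141252.
Running total after boundary: 0.159053.
Order-1 term: 1/12 · (-2.05474e-05 − (-0.00925926)) = 0.000769893.
Running total after k=1: 0.159823.
Order-2 term: −1/720 · (-1.16526e-07 − (-0.00308642)) = -4.28653e-06.
Running total after k=2: 0.159818.
Order-3 term: 1/30240 · (-1.65207e-09 − (-0.00257202)) = 8.50534e-08.
Running total after k=3: 0.159818.
Order-4 term: −1/1209600 · (-4.37220e-11 − (-0.00400091)) = -3.30763e-09.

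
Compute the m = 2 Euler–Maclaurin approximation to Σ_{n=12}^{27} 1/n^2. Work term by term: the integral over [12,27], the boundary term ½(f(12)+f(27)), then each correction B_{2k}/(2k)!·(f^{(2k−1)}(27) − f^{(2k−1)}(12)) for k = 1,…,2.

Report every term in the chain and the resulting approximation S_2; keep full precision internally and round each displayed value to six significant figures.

S_2 ≈ 0.0505422

∫_12^27 1/x^2 dx evaluates to 0.0462963.
Endpoint term: (f(12) + f(27))/2 = (0.00694444 + 0.00137174)/2 = 0.00415809.
Running total after boundary: 0.0504544.
k=1: B_{2}/(2)! × [f^{(1)}(27) − f^{(1)}(12)] = 1/12 × (-0.000101611 − (-0.00115741)) = 8.79831e-05.
Partial sum through k=1: 0.0505424.
k=2: B_{4}/(4)! × [f^{(3)}(27) − f^{(3)}(12)] = −1/720 × (-1.67260e-06 − (-9.64506e-05)) = -1.31636e-07.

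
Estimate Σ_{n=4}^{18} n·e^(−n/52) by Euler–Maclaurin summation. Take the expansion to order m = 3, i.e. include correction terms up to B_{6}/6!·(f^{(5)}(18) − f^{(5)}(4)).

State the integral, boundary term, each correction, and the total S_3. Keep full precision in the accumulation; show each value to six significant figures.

The integral term ∫_4^18 x·e^(−x/52) dx = 121.449.
Endpoint term: (f(4) + f(18))/2 = (3.70384 + 12.7333)/2 = 8.21855.
Running total after boundary: 129.668.
Correction k=1: B_{2}/2! · (f^{(1)}(18) − f^{(1)}(4)) = 1/12 · (0.462533 − 0.854733) = -0.0326833.
After k=1: 129.635.
Correction k=2: B_{4}/4! · (f^{(3)}(18) − f^{(3)}(4)) = −1/720 · (0.000694283 − 0.00100098) = 4.25971e-07.
After k=2: 129.635.
Correction k=3: B_{6}/6! · (f^{(5)}(18) − f^{(5)}(4)) = 1/30240 · (4.50263e-07 − 6.23471e-07) = -5.72778e-12.

S_3 ≈ 129.635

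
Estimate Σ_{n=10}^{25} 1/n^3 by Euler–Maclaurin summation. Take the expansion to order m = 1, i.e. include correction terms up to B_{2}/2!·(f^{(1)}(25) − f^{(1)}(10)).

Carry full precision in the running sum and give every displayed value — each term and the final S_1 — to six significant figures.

∫_10^25 1/x^3 dx evaluates to 0.00420000.
Boundary: ½(f(10) + f(25)) = ½(0.00100000 + 6.40000e-05) = 0.000532000.
Running total after boundary: 0.00473200.
Correction k=1: B_{2}/2! · (f^{(1)}(25) − f^{(1)}(10)) = 1/12 · (-7.68000e-06 − (-0.000300000)) = 2.43600e-05.

S_1 ≈ 0.00475636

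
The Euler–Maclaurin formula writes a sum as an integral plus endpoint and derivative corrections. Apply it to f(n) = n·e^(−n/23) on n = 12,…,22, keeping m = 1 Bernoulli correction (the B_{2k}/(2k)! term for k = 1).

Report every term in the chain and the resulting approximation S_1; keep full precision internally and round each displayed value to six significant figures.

S_1 ≈ 87.8476

The integral term ∫_12^22 x·e^(−x/23) dx = 80.0825.
Boundary: ½(f(12) + f(22)) = ½(7.12185 + 8.45299) = 7.78742.
Integral + boundary = 87.8699.
Correction k=1: B_{2}/2! · (f^{(1)}(22) − f^{(1)}(12)) = 1/12 · (0.0167055 − 0.283842) = -0.0222614.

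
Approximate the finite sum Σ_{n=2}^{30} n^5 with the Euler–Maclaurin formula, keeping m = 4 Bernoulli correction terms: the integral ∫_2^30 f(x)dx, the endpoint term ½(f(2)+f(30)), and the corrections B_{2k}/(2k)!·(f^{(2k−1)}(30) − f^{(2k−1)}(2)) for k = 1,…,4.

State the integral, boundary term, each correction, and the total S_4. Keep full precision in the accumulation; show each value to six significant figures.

S_4 ≈ 1.33987e+08

The integral term ∫_2^30 x^5 dx = 1.21500e+08.
½[f(2) + f(30)] = ½[32.0000 + 2.43000e+07] = 1.21500e+07.
Integral + boundary = 1.33650e+08.
Correction k=1: B_{2}/2! · (f^{(1)}(30) − f^{(1)}(2)) = 1/12 · (4.05000e+06 − 80.0000) = 337493.
Running total after k=1: 1.33987e+08.
Correction k=2: B_{4}/4! · (f^{(3)}(30) − f^{(3)}(2)) = −1/720 · (54000.0 − 240.000) = -74.6667.
Running total after k=2: 1.33987e+08.
Correction k=3: B_{6}/6! · (f^{(5)}(30) − f^{(5)}(2)) = 1/30240 · (120.000 − 120.000) = 0.00000.
Running total after k=3: 1.33987e+08.
Correction k=4: B_{8}/8! · (f^{(7)}(30) − f^{(7)}(2)) = −1/1209600 · (0.00000 − 0.00000) = 0.00000.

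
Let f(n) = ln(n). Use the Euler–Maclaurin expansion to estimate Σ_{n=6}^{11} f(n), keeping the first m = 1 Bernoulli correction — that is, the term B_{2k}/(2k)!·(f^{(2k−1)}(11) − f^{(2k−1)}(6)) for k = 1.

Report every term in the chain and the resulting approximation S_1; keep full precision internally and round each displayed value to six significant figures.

S_1 ≈ 12.7148

Integral: ∫_6^11 ln(x) dx = 10.6263.
½[f(6) + f(11)] = ½[1.79176 + 2.39790] = 2.09483.
So far: 12.7211.
Order-1 term: 1/12 · (0.0909091 − 0.166667) = -0.00631313.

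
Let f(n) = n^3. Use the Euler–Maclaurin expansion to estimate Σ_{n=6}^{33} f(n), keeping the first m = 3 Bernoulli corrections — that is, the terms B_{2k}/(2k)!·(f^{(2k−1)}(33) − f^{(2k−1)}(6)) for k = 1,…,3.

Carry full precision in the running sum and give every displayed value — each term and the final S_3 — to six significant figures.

∫_6^33 x^3 dx evaluates to 296156.
Endpoint term: (f(6) + f(33))/2 = (216.000 + 35937.0)/2 = 18076.5.
So far: 314233.
k=1: B_{2}/(2)! × [f^{(1)}(33) − f^{(1)}(6)] = 1/12 × (3267.00 − 108.000) = 263.250.
After k=1: 314496.
k=2: B_{4}/(4)! × [f^{(3)}(33) − f^{(3)}(6)] = −1/720 × (6.00000 − 6.00000) = 0.00000.
After k=2: 314496.
k=3: B_{6}/(6)! × [f^{(5)}(33) − f^{(5)}(6)] = 1/30240 × (0.00000 − 0.00000) = 0.00000.

S_3 ≈ 314496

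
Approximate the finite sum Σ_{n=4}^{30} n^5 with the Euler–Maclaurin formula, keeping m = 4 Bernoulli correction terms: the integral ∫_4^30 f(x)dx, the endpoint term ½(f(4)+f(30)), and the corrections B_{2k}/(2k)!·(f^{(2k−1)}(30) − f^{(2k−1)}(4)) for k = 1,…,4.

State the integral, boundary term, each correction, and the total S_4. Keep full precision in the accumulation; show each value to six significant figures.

∫_4^30 x^5 dx evaluates to 1.21499e+08.
½[f(4) + f(30)] = ½[1024.00 + 2.43000e+07] = 1.21505e+07.
Integral + boundary = 1.33650e+08.
Order-1 term: 1/12 · (4.05000e+06 − 1280.00) = 337393.
Partial sum through k=1: 1.33987e+08.
Order-2 term: −1/720 · (54000.0 − 960.000) = -73.6667.
Partial sum through k=2: 1.33987e+08.
Order-3 term: 1/30240 · (120.000 − 120.000) = 0.00000.
Partial sum through k=3: 1.33987e+08.
Order-4 term: −1/1209600 · (0.00000 − 0.00000) = 0.00000.

S_4 ≈ 1.33987e+08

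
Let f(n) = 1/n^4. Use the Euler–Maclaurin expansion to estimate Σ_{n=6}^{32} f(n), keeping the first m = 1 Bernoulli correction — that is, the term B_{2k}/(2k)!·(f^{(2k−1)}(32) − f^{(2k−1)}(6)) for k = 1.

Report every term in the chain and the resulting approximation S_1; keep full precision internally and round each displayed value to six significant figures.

Integral: ∫_6^32 1/x^4 dx = 0.00153304.
Boundary: ½(f(6) + f(32)) = ½(0.000771605 + 9.53674e-07) = 0.000386279.
Integral + boundary = 0.00191932.
Order-1 term: 1/12 · (-1.19209e-07 − (-0.000514403)) = 4.28570e-05.

S_1 ≈ 0.00196217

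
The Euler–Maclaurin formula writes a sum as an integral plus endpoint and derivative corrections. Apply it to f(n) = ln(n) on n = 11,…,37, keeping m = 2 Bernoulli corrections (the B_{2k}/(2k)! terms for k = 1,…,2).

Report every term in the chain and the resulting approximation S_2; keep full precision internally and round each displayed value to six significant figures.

∫_11^37 ln(x) dx evaluates to 81.2271.
½[f(11) + f(37)] = ½[2.39790 + 3.61092] = 3.00441.
So far: 84.2315.
Order-1 term: 1/12 · (0.0270270 − 0.0909091) = -0.00532351.
After k=1: 84.2262.
Order-2 term: −1/720 · (3.94843e-05 − 0.00150263) = 2.03215e-06.

S_2 ≈ 84.2262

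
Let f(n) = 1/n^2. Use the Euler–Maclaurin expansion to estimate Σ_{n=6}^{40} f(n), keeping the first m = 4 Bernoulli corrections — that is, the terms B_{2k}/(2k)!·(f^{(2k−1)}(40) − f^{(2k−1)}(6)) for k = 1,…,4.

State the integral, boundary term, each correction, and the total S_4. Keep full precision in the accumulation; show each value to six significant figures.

Integral: ∫_6^40 1/x^2 dx = 0.141667.
Endpoint term: (f(6) + f(40))/2 = (0.0277778 + 0.000625000)/2 = 0.0142014.
Running total after boundary: 0.155868.
Order-1 term: 1/12 · (-3.12500e-05 − (-0.00925926)) = 0.000769001.
After k=1: 0.156637.
Order-2 term: −1/720 · (-2.34375e-07 − (-0.00308642)) = -4.28637e-06.
After k=2: 0.156633.
Order-3 term: 1/30240 · (-4.39453e-09 − (-0.00257202)) = 8.50533e-08.
After k=3: 0.156633.
Order-4 term: −1/1209600 · (-1.53809e-10 − (-0.00400091)) = -3.30763e-09.

S_4 ≈ 0.156633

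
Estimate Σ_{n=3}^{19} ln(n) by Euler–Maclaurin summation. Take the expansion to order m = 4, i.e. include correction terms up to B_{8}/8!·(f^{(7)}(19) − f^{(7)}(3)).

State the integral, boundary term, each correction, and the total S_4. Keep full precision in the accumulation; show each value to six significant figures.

S_4 ≈ 38.6467

∫_3^19 ln(x) dx evaluates to 36.6485.
Endpoint term: (f(3) + f(19))/2 = (1.09861 + 2.94444)/2 = 2.02153.
Integral + boundary = 38.6700.
Correction k=1: B_{2}/2! · (f^{(1)}(19) − f^{(1)}(3)) = 1/12 · (0.0526316 − 0.333333) = -0.0233918.
After k=1: 38.6466.
Correction k=2: B_{4}/4! · (f^{(3)}(19) − f^{(3)}(3)) = −1/720 · (0.000291588 − 0.0740741) = 0.000102476.
After k=2: 38.6467.
Correction k=3: B_{6}/6! · (f^{(5)}(19) − f^{(5)}(3)) = 1/30240 · (9.69267e-06 − 0.0987654) = -3.26573e-06.
After k=3: 38.6467.
Correction k=4: B_{8}/8! · (f^{(7)}(19) − f^{(7)}(3)) = −1/1209600 · (8.05485e-07 − 0.329218) = 2.72170e-07.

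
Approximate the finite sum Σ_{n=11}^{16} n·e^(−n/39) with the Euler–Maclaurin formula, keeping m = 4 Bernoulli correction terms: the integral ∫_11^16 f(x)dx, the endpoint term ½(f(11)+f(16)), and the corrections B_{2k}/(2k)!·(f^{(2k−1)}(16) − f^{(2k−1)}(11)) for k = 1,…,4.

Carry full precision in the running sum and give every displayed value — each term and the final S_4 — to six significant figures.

Integral: ∫_11^16 x·e^(−x/39) dx = 47.5934.
Endpoint term: (f(11) + f(16))/2 = (8.29659 + 10.6157)/2 = 9.45613.
Integral + boundary = 57.0496.
k=1: B_{2}/(2)! × [f^{(1)}(16) − f^{(1)}(11)] = 1/12 × (0.391283 − 0.541502) = -0.0125182.
Partial sum through k=1: 57.0370.
k=2: B_{4}/(4)! × [f^{(3)}(16) − f^{(3)}(11)] = −1/720 × (0.00112968 − 0.00134778) = 3.02915e-07.
Partial sum through k=2: 57.0370.
k=3: B_{6}/(6)! × [f^{(5)}(16) − f^{(5)}(11)] = 1/30240 × (1.31631e-06 − 1.53816e-06) = -7.33633e-12.
Partial sum through k=3: 57.0370.
k=4: B_{8}/(8)! × [f^{(7)}(16) − f^{(7)}(11)] = −1/1209600 × (1.24254e-09 − 1.43998e-09) = 1.63229e-16.

S_4 ≈ 57.0370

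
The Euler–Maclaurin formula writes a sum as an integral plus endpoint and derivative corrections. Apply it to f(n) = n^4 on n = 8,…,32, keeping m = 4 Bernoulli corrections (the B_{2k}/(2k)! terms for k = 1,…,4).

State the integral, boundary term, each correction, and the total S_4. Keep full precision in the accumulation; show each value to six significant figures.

S_4 ≈ 7.24142e+06

∫_8^32 x^4 dx evaluates to 6.70433e+06.
Boundary: ½(f(8) + f(32)) = ½(4096.00 + 1.04858e+06) = 526336.
So far: 7.23067e+06.
Correction k=1: B_{2}/2! · (f^{(1)}(32) − f^{(1)}(8)) = 1/12 · (131072 − 2048.00) = 10752.0.
Running total after k=1: 7.24142e+06.
Correction k=2: B_{4}/4! · (f^{(3)}(32) − f^{(3)}(8)) = −1/720 · (768.000 − 192.000) = -0.800000.
Running total after k=2: 7.24142e+06.
Correction k=3: B_{6}/6! · (f^{(5)}(32) − f^{(5)}(8)) = 1/30240 · (0.00000 − 0.00000) = 0.00000.
Running total after k=3: 7.24142e+06.
Correction k=4: B_{8}/8! · (f^{(7)}(32) − f^{(7)}(8)) = −1/1209600 · (0.00000 − 0.00000) = 0.00000.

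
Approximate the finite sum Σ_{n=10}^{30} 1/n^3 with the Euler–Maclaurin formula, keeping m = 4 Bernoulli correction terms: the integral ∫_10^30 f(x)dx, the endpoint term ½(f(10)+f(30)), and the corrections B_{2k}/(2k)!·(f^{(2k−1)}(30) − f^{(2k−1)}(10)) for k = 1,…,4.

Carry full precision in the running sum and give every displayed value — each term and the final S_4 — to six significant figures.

S_4 ≈ 0.00498757

The integral term ∫_10^30 1/x^3 dx = 0.00444444.
Boundary: ½(f(10) + f(30)) = ½(0.00100000 + 3.70370e-05) = 0.000518519.
So far: 0.00496296.
Correction k=1: B_{2}/2! · (f^{(1)}(30) − f^{(1)}(10)) = 1/12 · (-3.70370e-06 − (-0.000300000)) = 2.46914e-05.
Partial sum through k=1: 0.00498765.
Correction k=2: B_{4}/4! · (f^{(3)}(30) − f^{(3)}(10)) = −1/720 · (-8.23045e-08 − (-6.00000e-05)) = -8.32190e-08.
Partial sum through k=2: 0.00498757.
Correction k=3: B_{6}/6! · (f^{(5)}(30) − f^{(5)}(10)) = 1/30240 · (-3.84088e-09 − (-2.52000e-05)) = 8.33206e-10.
Partial sum through k=3: 0.00498757.
Correction k=4: B_{8}/8! · (f^{(7)}(30) − f^{(7)}(10)) = −1/1209600 · (-3.07270e-10 − (-1.81440e-05)) = -1.49997e-11.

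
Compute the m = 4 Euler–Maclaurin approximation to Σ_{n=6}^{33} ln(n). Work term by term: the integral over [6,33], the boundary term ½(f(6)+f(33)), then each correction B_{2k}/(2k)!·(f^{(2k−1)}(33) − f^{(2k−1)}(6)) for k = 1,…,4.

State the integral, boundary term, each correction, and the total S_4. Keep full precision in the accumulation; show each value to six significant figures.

S_4 ≈ 80.2670

∫_6^33 ln(x) dx evaluates to 77.6342.
½[f(6) + f(33)] = ½[1.79176 + 3.49651] = 2.64413.
Integral + boundary = 80.2783.
Order-1 term: 1/12 · (0.0303030 − 0.166667) = -0.0113636.
After k=1: 80.2670.
Order-2 term: −1/720 · (5.56529e-05 − 0.00925926) = 1.27828e-05.
After k=2: 80.2670.
Order-3 term: 1/30240 · (6.13256e-07 − 0.00308642) = -1.02044e-07.
After k=3: 80.2670.
Order-4 term: −1/1209600 · (1.68941e-08 − 0.00257202) = 2.12632e-09.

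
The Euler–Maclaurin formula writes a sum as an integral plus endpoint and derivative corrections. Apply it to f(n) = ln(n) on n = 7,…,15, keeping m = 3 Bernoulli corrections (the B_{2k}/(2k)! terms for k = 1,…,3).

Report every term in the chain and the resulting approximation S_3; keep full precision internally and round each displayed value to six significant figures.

S_3 ≈ 21.3200

Integral: ∫_7^15 ln(x) dx = 18.9994.
½[f(7) + f(15)] = ½[1.94591 + 2.70805] = 2.32698.
So far: 21.3264.
Correction k=1: B_{2}/2! · (f^{(1)}(15) − f^{(1)}(7)) = 1/12 · (0.0666667 − 0.142857) = -0.00634921.
Partial sum through k=1: 21.3200.
Correction k=2: B_{4}/4! · (f^{(3)}(15) − f^{(3)}(7)) = −1/720 · (0.000592593 − 0.00583090) = 7.27543e-06.
Partial sum through k=2: 21.3200.
Correction k=3: B_{6}/6! · (f^{(5)}(15) − f^{(5)}(7)) = 1/30240 · (3.16049e-05 − 0.00142798) = -4.61763e-08.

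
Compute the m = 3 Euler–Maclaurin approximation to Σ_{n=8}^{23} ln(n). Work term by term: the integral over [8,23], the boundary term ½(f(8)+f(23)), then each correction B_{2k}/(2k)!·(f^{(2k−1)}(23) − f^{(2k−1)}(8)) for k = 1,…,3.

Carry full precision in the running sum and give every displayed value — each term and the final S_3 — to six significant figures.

S_3 ≈ 43.0815

∫_8^23 ln(x) dx evaluates to 40.4808.
Boundary: ½(f(8) + f(23)) = ½(2.07944 + 3.13549) = 2.60747.
So far: 43.0883.
Correction k=1: B_{2}/2! · (f^{(1)}(23) − f^{(1)}(8)) = 1/12 · (0.0434783 − 0.125000) = -0.00679348.
Running total after k=1: 43.0815.
Correction k=2: B_{4}/4! · (f^{(3)}(23) − f^{(3)}(8)) = −1/720 · (0.000164379 − 0.00390625) = 5.19704e-06.
Running total after k=2: 43.0815.
Correction k=3: B_{6}/6! · (f^{(5)}(23) − f^{(5)}(8)) = 1/30240 · (3.72883e-06 − 0.000732422) = -2.40970e-08.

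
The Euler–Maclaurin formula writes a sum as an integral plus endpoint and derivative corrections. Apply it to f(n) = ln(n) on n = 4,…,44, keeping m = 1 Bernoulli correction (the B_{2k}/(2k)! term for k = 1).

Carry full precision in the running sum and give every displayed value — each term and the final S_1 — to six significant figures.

S_1 ≈ 123.525

The integral term ∫_4^44 ln(x) dx = 120.959.
Boundary: ½(f(4) + f(44)) = ½(1.38629 + 3.78419) = 2.58524.
So far: 123.544.
Order-1 term: 1/12 · (0.0227273 − 0.250000) = -0.0189394.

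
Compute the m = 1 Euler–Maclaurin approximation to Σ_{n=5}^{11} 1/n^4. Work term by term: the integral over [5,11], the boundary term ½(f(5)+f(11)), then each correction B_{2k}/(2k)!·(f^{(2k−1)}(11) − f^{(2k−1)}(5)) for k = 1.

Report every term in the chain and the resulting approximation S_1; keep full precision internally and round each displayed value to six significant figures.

S_1 ≈ 0.00335498

The integral term ∫_5^11 1/x^4 dx = 0.00241623.
½[f(5) + f(11)] = ½[0.00160000 + 6.83013e-05] = 0.000834151.
So far: 0.00325038.
k=1: B_{2}/(2)! × [f^{(1)}(11) − f^{(1)}(5)] = 1/12 × (-2.48369e-05 − (-0.00128000)) = 0.000104597.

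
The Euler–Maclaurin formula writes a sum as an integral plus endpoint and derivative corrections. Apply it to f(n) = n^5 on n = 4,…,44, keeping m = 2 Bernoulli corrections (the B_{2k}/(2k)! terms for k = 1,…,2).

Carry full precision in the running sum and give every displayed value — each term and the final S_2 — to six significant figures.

S_2 ≈ 1.29341e+09

The integral term ∫_4^44 x^5 dx = 1.20938e+09.
½[f(4) + f(44)] = ½[1024.00 + 1.64916e+08] = 8.24586e+07.
Integral + boundary = 1.29184e+09.
Order-1 term: 1/12 · (1.87405e+07 − 1280.00) = 1.56160e+06.
Running total after k=1: 1.29341e+09.
Order-2 term: −1/720 · (116160 − 960.000) = -160.000.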